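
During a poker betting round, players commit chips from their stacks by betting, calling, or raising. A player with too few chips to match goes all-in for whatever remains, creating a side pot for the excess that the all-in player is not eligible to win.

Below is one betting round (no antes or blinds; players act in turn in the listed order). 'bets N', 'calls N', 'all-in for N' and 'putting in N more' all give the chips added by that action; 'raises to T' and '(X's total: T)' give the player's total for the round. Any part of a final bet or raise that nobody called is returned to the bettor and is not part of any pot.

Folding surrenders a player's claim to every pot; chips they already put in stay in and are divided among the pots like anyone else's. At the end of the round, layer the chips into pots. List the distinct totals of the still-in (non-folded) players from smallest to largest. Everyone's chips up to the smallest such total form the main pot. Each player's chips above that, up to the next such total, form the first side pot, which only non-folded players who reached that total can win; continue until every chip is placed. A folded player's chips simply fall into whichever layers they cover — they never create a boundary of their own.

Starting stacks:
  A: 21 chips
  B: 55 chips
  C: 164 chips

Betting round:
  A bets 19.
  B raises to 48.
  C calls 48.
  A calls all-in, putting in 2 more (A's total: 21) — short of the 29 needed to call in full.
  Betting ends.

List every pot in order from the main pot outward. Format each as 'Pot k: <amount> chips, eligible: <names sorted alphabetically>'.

Contributions: A=21, B=48, C=48
Pot levels (distinct totals of non-folded players): 21, 48
Layer 1-21: 21 each from A, B, C = 21*3 = 63 chips; eligible A, B, C
Layer 22-48: 27 each from B, C = 27*2 = 54 chips; eligible B, C

Pot 1: 63 chips, eligible: A, B, C
Pot 2: 54 chips, eligible: B, C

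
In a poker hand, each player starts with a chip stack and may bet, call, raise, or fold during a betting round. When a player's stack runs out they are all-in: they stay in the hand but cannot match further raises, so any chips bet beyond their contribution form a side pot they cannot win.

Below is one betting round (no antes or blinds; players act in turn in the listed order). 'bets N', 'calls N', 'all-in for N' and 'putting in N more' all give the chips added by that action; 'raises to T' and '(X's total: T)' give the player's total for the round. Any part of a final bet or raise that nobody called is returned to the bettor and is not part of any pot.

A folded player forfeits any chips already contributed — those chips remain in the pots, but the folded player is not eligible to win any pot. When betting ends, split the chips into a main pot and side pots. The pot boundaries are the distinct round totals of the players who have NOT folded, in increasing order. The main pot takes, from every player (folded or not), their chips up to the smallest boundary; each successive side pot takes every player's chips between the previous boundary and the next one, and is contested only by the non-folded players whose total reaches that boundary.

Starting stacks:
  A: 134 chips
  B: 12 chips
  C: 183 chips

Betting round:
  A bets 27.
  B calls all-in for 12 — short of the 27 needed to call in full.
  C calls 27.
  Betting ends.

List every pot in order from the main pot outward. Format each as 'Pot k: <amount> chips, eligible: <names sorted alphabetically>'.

Contributions: A=27, B=12, C=27
Pot levels (distinct totals of non-folded players): 12, 27
Layer 1-12: 12 each from A, B, C = 12*3 = 36 chips; eligible A, B, C
Layer 13-27: 15 each from A, C = 15*2 = 30 chips; eligible A, C

Pot 1: 36 chips, eligible: A, B, C
Pot 2: 30 chips, eligible: A, C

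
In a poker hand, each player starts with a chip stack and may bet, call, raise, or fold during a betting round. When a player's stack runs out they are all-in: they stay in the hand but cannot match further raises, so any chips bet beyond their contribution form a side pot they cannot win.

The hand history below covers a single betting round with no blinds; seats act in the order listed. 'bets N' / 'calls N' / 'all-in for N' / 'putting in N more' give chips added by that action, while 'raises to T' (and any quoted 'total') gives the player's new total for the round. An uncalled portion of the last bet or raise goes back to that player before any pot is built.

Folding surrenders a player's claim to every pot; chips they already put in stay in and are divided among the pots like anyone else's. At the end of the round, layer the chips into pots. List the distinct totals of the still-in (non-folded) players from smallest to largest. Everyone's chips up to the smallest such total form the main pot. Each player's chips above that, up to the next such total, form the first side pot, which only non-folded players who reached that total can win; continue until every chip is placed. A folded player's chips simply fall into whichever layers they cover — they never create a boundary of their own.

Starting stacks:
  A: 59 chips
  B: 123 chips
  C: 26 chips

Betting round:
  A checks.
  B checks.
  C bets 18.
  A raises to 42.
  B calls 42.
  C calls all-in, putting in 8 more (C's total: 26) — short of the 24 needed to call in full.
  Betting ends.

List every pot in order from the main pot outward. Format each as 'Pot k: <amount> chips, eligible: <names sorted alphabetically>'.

Contributions: A=42, B=42, C=26
Pot levels (distinct totals of non-folded players): 26, 42
Layer 1-26: 26 each from A, B, C = 26*3 = 78 chips; eligible A, B, C
Layer 27-42: 16 each from A, B = 16*2 = 32 chips; eligible A, B

Pot 1: 78 chips, eligible: A, B, C
Pot 2: 32 chips, eligible: A, B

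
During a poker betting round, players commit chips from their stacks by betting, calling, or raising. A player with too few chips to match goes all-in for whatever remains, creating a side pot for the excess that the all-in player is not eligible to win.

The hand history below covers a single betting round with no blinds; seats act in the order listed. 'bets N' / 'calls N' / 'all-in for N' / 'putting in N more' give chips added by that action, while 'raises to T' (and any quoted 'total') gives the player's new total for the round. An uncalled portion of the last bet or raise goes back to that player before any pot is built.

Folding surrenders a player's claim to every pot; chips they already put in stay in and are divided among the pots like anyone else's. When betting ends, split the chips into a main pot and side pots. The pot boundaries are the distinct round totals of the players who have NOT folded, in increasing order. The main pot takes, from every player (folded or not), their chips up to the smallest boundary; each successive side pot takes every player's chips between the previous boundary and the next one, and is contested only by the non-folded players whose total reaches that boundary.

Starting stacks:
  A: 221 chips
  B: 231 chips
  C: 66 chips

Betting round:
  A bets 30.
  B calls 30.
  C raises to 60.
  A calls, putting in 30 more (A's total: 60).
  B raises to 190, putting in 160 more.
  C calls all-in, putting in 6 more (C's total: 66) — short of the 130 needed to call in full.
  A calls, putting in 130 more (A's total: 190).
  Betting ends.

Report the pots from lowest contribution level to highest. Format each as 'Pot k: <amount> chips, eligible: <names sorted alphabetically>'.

Contributions: A=190, B=190, C=66
Pot levels (distinct totals of non-folded players): 66, 190
Layer 1-66: 66 each from A, B, C = 66*3 = 198 chips; eligible A, B, C
Layer 67-190: 124 each from A, B = 124*2 = 248 chips; eligible A, B

Pot 1: 198 chips, eligible: A, B, C
Pot 2: 248 chips, eligible: A, B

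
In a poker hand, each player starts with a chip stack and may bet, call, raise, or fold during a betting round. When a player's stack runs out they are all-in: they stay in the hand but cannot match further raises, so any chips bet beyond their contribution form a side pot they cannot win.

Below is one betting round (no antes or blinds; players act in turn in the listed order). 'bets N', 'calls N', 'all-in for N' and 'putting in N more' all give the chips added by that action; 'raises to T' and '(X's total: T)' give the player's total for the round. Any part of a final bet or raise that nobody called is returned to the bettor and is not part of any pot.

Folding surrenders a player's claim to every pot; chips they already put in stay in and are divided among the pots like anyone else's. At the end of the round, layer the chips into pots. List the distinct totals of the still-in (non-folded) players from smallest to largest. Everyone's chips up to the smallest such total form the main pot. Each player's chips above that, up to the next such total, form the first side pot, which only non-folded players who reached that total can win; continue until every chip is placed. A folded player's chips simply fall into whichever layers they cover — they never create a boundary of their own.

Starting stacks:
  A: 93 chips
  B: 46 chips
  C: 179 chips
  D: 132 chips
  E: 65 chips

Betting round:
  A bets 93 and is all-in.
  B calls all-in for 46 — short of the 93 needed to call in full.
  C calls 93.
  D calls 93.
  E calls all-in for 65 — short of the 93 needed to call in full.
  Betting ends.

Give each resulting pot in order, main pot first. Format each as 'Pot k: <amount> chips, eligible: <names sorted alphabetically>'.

Pot 1: 230 chips, eligible: A, B, C, D, E
Pot 2: 76 chips, eligible: A, C, D, E
Pot 3: 84 chips, eligible: A, C, D

Derivation:
Contributions: A=93, B=46, C=93, D=93, E=65
Pot levels (distinct totals of non-folded players): 46, 65, 93
Layer 1-46: 46 each from A, B, C, D, E = 46*5 = 230 chips; eligible A, B, C, D, E
Layer 47-65: 19 each from A, C, D, E = 19*4 = 76 chips; eligible A, C, D, E
Layer 66-93: 28 each from A, C, D = 28*3 = 84 chips; eligible A, C, D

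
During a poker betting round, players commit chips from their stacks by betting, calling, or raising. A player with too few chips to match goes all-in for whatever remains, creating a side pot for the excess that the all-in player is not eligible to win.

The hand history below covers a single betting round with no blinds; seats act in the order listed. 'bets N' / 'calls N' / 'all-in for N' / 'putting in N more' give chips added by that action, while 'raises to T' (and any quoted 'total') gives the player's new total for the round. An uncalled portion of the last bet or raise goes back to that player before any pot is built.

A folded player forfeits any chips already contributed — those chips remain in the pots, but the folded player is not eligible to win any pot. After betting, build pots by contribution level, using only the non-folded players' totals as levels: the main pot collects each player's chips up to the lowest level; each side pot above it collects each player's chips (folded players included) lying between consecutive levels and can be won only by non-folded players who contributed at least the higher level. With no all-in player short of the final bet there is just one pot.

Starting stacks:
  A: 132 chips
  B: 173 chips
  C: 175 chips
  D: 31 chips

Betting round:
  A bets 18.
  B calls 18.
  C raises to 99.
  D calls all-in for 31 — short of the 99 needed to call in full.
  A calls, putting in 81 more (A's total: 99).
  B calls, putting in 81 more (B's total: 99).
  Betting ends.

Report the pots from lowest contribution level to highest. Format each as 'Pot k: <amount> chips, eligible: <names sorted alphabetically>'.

Contributions: A=99, B=99, C=99, D=31
Pot levels (distinct totals of non-folded players): 31, 99
Layer 1-31: 31 each from A, B, C, D = 31*4 = 124 chips; eligible A, B, C, D
Layer 32-99: 68 each from A, B, C = 68*3 = 204 chips; eligible A, B, C

Pot 1: 124 chips, eligible: A, B, C, D
Pot 2: 204 chips, eligible: A, B, C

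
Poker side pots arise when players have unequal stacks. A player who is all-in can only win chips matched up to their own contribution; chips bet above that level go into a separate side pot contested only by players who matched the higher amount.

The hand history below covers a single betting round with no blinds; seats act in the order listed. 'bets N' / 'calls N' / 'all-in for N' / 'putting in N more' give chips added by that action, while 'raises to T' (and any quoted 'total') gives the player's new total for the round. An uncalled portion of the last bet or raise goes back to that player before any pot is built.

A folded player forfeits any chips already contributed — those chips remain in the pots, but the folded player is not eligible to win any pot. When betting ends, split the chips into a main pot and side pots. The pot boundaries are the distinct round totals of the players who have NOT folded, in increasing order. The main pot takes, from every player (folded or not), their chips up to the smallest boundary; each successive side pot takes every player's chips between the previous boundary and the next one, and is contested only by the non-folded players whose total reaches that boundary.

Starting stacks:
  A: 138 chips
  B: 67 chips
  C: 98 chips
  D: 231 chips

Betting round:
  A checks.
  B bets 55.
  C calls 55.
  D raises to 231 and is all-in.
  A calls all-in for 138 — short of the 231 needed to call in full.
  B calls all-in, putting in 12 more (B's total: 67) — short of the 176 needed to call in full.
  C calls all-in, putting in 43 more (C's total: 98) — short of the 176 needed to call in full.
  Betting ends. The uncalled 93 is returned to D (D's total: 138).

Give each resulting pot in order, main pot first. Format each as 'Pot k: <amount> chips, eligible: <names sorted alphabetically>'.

Contributions (after 93 returned to D): A=138, B=67, C=98, D=138
Pot levels (distinct totals of non-folded players): 67, 98, 138
Layer 1-67: 67 each from A, B, C, D = 67*4 = 268 chips; eligible A, B, C, D
Layer 68-98: 31 each from A, C, D = 31*3 = 93 chips; eligible A, C, D
Layer 99-138: 40 each from A, D = 40*2 = 80 chips; eligible A, D

Pot 1: 268 chips, eligible: A, B, C, D
Pot 2: 93 chips, eligible: A, C, D
Pot 3: 80 chips, eligible: A, D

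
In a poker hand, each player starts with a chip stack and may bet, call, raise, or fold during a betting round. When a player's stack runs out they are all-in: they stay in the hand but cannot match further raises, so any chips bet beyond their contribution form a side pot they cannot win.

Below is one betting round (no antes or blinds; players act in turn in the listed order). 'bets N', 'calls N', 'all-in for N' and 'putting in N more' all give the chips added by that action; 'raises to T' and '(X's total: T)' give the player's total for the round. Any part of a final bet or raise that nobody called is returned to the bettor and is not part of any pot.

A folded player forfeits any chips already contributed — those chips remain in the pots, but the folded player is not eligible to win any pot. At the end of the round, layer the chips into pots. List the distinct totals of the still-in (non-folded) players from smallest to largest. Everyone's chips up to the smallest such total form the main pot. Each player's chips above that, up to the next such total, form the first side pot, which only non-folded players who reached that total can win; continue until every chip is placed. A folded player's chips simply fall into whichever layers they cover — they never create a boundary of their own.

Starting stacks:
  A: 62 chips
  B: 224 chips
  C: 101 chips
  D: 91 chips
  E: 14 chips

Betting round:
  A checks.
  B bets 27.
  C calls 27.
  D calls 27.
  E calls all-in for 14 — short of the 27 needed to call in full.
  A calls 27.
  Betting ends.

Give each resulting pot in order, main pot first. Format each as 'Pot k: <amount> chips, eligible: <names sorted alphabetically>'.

Pot 1: 70 chips, eligible: A, B, C, D, E
Pot 2: 52 chips, eligible: A, B, C, D

Derivation:
Contributions: A=27, B=27, C=27, D=27, E=14
Pot levels (distinct totals of non-folded players): 14, 27
Layer 1-14: 14 each from A, B, C, D, E = 14*5 = 70 chips; eligible A, B, C, D, E
Layer 15-27: 13 each from A, B, C, D = 13*4 = 52 chips; eligible A, B, C, D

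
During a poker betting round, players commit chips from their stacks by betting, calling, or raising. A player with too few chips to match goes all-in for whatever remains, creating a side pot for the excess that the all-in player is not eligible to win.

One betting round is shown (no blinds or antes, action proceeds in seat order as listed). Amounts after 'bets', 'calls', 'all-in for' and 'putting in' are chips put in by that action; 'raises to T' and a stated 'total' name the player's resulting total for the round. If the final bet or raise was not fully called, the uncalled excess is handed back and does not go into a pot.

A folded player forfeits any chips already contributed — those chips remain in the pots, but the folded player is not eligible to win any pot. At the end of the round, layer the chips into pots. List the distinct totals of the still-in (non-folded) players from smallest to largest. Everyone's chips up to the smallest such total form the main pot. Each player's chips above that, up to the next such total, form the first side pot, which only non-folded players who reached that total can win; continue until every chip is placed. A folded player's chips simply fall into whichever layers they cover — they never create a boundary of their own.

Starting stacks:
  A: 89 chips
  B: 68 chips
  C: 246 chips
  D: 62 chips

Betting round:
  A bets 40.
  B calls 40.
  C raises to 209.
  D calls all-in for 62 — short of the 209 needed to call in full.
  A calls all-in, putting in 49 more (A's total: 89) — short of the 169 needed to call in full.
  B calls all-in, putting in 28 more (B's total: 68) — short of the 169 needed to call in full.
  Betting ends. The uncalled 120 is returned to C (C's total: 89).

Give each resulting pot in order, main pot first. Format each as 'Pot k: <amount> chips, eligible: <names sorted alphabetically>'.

Pot 1: 248 chips, eligible: A, B, C, D
Pot 2: 18 chips, eligible: A, B, C
Pot 3: 42 chips, eligible: A, C

Derivation:
Contributions (after 120 returned to C): A=89, B=68, C=89, D=62
Pot levels (distinct totals of non-folded players): 62, 68, 89
Layer 1-62: 62 each from A, B, C, D = 62*4 = 248 chips; eligible A, B, C, D
Layer 63-68: 6 each from A, B, C = 6*3 = 18 chips; eligible A, B, C
Layer 69-89: 21 each from A, C = 21*2 = 42 chips; eligible A, C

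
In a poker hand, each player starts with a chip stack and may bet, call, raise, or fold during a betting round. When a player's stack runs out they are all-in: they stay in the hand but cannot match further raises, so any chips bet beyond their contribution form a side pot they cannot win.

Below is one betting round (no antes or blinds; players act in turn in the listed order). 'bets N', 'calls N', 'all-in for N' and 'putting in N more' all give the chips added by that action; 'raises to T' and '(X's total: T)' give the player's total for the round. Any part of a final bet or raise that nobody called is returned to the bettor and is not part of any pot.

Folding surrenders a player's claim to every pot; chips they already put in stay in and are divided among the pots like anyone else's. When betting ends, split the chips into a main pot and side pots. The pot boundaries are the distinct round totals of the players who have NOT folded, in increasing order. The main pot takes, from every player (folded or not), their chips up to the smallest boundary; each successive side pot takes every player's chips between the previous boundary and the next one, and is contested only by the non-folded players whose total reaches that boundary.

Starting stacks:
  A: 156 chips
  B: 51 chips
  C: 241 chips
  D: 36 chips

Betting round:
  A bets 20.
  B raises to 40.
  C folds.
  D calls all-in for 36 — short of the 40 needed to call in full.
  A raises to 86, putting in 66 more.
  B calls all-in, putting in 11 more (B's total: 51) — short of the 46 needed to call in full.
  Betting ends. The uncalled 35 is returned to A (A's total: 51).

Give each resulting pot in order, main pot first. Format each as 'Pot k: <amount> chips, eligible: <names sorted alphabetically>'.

Contributions (after 35 returned to A): A=51, B=51, D=36
Folded: C
Pot levels (distinct totals of non-folded players): 36, 51
Layer 1-36: 36 each from A, B, D = 36*3 = 108 chips; eligible A, B, D
Layer 37-51: 15 each from A, B = 15*2 = 30 chips; eligible A, B

Pot 1: 108 chips, eligible: A, B, D
Pot 2: 30 chips, eligible: A, B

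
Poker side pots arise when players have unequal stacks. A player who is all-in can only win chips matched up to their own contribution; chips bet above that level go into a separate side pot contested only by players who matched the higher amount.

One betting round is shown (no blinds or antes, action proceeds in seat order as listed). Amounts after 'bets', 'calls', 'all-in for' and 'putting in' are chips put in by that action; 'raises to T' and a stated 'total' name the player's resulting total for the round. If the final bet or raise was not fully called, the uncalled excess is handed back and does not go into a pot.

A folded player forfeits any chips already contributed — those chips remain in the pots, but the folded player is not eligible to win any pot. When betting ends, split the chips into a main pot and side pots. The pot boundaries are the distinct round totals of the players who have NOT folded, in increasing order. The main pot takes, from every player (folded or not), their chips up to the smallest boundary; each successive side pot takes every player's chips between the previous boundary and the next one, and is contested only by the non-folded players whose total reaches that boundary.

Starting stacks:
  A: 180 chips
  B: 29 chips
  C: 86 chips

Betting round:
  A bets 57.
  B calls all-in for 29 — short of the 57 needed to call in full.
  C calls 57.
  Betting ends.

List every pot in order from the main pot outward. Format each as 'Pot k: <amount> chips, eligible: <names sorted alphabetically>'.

Pot 1: 87 chips, eligible: A, B, C
Pot 2: 56 chips, eligible: A, C

Derivation:
Contributions: A=57, B=29, C=57
Pot levels (distinct totals of non-folded players): 29, 57
Layer 1-29: 29 each from A, B, C = 29*3 = 87 chips; eligible A, B, C
Layer 30-57: 28 each from A, C = 28*2 = 56 chips; eligible A, C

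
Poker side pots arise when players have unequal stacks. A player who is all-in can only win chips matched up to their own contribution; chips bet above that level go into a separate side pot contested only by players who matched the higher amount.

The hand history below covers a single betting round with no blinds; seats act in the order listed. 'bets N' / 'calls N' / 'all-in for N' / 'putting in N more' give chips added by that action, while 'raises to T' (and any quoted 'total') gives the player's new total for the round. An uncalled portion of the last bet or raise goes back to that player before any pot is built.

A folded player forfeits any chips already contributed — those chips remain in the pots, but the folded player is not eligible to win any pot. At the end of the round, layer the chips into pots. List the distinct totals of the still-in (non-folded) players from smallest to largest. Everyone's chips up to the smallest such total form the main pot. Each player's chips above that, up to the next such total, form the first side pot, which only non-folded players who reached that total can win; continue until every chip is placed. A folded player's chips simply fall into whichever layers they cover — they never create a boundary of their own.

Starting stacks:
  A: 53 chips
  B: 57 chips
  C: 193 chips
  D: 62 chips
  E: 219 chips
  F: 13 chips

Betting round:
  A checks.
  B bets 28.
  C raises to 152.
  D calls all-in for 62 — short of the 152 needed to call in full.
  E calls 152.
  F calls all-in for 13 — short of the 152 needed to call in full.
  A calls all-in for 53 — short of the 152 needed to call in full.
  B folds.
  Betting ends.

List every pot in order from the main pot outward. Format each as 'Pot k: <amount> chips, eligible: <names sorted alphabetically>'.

Pot 1: 78 chips, eligible: A, C, D, E, F
Pot 2: 175 chips, eligible: A, C, D, E
Pot 3: 27 chips, eligible: C, D, E
Pot 4: 180 chips, eligible: C, E

Derivation:
Contributions: A=53, B=28, C=152, D=62, E=152, F=13
Folded: B
Pot levels (distinct totals of non-folded players): 13, 53, 62, 152
Layer 1-13: 13 each from A, B, C, D, E, F = 13*6 = 78 chips; eligible A, C, D, E, F
Layer 14-53: A 40 + B 15 + C 40 + D 40 + E 40 = 175 chips; eligible A, C, D, E
Layer 54-62: 9 each from C, D, E = 9*3 = 27 chips; eligible C, D, E
Layer 63-152: 90 each from C, E = 90*2 = 180 chips; eligible C, E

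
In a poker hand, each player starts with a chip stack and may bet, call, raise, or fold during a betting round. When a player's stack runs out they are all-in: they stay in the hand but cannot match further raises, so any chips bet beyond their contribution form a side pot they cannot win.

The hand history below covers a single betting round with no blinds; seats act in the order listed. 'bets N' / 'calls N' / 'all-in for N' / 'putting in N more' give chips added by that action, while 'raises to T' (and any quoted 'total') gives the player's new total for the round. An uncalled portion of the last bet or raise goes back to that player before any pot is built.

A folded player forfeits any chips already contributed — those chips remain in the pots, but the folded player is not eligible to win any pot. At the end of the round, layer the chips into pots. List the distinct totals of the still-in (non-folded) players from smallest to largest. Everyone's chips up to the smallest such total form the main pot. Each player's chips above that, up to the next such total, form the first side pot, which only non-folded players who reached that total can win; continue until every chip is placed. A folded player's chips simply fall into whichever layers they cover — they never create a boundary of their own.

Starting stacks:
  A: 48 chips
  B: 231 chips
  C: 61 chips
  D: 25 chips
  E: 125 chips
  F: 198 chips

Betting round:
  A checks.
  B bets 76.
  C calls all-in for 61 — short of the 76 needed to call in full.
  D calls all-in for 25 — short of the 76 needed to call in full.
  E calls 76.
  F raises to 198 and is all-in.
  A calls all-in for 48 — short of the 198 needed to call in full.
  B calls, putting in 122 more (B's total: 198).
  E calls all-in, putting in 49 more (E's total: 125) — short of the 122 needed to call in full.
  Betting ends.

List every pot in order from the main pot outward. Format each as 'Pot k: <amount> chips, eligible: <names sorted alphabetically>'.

Contributions: A=48, B=198, C=61, D=25, E=125, F=198
Pot levels (distinct totals of non-folded players): 25, 48, 61, 125, 198
Layer 1-25: 25 each from A, B, C, D, E, F = 25*6 = 150 chips; eligible A, B, C, D, E, F
Layer 26-48: 23 each from A, B, C, E, F = 23*5 = 115 chips; eligible A, B, C, E, F
Layer 49-61: 13 each from B, C, E, F = 13*4 = 52 chips; eligible B, C, E, F
Layer 62-125: 64 each from B, E, F = 64*3 = 192 chips; eligible B, E, F
Layer 126-198: 73 each from B, F = 73*2 = 146 chips; eligible B, F

Pot 1: 150 chips, eligible: A, B, C, D, E, F
Pot 2: 115 chips, eligible: A, B, C, E, F
Pot 3: 52 chips, eligible: B, C, E, F
Pot 4: 192 chips, eligible: B, E, F
Pot 5: 146 chips, eligible: B, F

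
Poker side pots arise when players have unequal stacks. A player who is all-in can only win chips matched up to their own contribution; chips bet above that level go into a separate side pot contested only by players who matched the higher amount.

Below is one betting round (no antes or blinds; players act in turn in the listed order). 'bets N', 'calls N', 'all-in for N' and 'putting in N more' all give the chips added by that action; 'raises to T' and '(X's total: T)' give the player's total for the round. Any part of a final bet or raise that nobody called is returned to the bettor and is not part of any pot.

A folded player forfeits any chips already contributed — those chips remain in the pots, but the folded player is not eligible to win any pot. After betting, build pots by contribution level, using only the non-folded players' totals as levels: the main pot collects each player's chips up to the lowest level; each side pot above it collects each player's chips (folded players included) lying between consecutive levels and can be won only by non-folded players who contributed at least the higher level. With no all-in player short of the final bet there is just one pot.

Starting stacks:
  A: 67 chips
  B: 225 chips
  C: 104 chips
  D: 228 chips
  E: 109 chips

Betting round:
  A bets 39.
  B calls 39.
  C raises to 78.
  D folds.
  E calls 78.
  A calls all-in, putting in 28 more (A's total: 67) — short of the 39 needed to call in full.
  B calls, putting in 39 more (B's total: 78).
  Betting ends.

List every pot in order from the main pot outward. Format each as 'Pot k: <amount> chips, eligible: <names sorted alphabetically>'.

Contributions: A=67, B=78, C=78, E=78
Folded: D
Pot levels (distinct totals of non-folded players): 67, 78
Layer 1-67: 67 each from A, B, C, E = 67*4 = 268 chips; eligible A, B, C, E
Layer 68-78: 11 each from B, C, E = 11*3 = 33 chips; eligible B, C, E

Pot 1: 268 chips, eligible: A, B, C, E
Pot 2: 33 chips, eligible: B, C, E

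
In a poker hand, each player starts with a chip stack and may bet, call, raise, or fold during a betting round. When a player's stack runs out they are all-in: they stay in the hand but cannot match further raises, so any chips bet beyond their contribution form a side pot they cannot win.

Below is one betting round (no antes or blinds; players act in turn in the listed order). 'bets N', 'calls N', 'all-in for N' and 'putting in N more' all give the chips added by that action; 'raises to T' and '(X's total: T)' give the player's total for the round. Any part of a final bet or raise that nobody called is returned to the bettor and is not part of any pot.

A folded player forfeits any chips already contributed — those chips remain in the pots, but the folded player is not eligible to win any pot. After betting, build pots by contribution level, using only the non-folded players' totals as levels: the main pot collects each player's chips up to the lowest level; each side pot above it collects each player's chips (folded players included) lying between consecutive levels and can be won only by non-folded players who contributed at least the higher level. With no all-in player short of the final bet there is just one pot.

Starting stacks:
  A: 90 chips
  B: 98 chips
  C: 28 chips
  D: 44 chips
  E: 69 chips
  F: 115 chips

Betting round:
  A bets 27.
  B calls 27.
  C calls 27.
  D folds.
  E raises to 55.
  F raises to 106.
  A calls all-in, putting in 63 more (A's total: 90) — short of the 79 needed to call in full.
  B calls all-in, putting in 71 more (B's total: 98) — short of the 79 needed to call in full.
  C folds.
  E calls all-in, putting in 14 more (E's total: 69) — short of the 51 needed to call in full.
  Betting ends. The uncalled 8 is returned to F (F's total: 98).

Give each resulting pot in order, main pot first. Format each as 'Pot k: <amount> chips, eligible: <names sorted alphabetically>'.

Contributions (after 8 returned to F): A=90, B=98, C=27, E=69, F=98
Folded: C, D
Pot levels (distinct totals of non-folded players): 69, 90, 98
Layer 1-69: A 69 + B 69 + C 27 + E 69 + F 69 = 303 chips; eligible A, B, E, F
Layer 70-90: 21 each from A, B, F = 21*3 = 63 chips; eligible A, B, F
Layer 91-98: 8 each from B, F = 8*2 = 16 chips; eligible B, F

Pot 1: 303 chips, eligible: A, B, E, F
Pot 2: 63 chips, eligible: A, B, F
Pot 3: 16 chips, eligible: B, F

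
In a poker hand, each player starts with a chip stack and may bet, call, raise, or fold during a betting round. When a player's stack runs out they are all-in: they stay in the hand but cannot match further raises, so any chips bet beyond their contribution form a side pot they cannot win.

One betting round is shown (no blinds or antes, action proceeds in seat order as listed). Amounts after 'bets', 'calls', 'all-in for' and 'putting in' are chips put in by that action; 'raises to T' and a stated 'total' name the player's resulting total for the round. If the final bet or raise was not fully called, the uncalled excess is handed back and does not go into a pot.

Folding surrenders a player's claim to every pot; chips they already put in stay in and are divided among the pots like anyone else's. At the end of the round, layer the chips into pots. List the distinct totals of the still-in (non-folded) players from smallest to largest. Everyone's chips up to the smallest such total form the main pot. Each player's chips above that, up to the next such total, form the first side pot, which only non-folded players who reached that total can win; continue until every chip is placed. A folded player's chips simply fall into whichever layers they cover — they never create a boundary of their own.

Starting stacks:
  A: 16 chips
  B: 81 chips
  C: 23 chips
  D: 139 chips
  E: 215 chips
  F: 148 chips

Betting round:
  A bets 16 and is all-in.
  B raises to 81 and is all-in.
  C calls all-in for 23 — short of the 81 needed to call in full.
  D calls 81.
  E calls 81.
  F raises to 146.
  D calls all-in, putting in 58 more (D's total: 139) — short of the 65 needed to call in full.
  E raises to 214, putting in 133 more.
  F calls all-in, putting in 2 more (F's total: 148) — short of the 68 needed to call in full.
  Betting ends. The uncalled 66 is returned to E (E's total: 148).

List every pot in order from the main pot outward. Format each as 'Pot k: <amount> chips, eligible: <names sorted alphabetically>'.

Contributions (after 66 returned to E): A=16, B=81, C=23, D=139, E=148, F=148
Pot levels (distinct totals of non-folded players): 16, 23, 81, 139, 148
Layer 1-16: 16 each from A, B, C, D, E, F = 16*6 = 96 chips; eligible A, B, C, D, E, F
Layer 17-23: 7 each from B, C, D, E, F = 7*5 = 35 chips; eligible B, C, D, E, F
Layer 24-81: 58 each from B, D, E, F = 58*4 = 232 chips; eligible B, D, E, F
Layer 82-139: 58 each from D, E, F = 58*3 = 174 chips; eligible D, E, F
Layer 140-148: 9 each from E, F = 9*2 = 18 chips; eligible E, F

Pot 1: 96 chips, eligible: A, B, C, D, E, F
Pot 2: 35 chips, eligible: B, C, D, E, F
Pot 3: 232 chips, eligible: B, D, E, F
Pot 4: 174 chips, eligible: D, E, F
Pot 5: 18 chips, eligible: E, F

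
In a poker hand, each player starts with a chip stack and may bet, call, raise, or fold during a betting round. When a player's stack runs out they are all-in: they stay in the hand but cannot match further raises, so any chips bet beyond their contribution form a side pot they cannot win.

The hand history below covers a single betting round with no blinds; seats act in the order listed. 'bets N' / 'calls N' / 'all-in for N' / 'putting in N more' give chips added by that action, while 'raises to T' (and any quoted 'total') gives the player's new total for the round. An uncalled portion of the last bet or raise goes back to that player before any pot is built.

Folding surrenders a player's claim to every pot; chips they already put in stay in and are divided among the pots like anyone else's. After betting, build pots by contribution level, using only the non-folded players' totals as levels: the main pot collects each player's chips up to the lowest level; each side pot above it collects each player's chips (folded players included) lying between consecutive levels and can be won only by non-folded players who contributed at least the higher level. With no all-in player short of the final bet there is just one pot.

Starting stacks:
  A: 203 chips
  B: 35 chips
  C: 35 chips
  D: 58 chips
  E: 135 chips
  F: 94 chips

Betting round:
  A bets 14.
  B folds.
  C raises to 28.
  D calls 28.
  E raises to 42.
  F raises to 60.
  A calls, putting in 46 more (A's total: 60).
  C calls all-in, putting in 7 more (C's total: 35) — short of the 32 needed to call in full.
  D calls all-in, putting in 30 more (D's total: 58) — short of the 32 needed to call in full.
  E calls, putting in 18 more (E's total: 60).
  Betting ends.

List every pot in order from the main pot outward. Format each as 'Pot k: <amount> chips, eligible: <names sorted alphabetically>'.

Pot 1: 175 chips, eligible: A, C, D, E, F
Pot 2: 92 chips, eligible: A, D, E, F
Pot 3: 6 chips, eligible: A, E, F

Derivation:
Contributions: A=60, C=35, D=58, E=60, F=60
Folded: B
Pot levels (distinct totals of non-folded players): 35, 58, 60
Layer 1-35: 35 each from A, C, D, E, F = 35*5 = 175 chips; eligible A, C, D, E, F
Layer 36-58: 23 each from A, D, E, F = 23*4 = 92 chips; eligible A, D, E, F
Layer 59-60: 2 each from A, E, F = 2*3 = 6 chips; eligible A, E, F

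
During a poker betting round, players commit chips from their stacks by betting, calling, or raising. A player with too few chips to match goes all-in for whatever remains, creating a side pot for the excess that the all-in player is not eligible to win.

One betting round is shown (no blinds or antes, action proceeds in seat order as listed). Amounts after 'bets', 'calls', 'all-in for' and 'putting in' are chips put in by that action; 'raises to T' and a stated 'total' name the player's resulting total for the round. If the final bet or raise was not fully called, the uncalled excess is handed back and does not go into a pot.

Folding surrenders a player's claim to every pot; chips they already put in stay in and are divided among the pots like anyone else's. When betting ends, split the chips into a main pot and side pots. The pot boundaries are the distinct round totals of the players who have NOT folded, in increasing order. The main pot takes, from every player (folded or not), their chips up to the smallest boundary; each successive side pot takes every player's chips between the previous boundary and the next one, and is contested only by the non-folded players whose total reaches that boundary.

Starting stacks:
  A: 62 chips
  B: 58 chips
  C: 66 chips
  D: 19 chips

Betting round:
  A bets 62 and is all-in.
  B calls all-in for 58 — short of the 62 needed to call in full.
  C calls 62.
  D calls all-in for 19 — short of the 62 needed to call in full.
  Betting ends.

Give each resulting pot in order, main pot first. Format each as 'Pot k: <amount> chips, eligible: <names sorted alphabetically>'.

Pot 1: 76 chips, eligible: A, B, C, D
Pot 2: 117 chips, eligible: A, B, C
Pot 3: 8 chips, eligible: A, C

Derivation:
Contributions: A=62, B=58, C=62, D=19
Pot levels (distinct totals of non-folded players): 19, 58, 62
Layer 1-19: 19 each from A, B, C, D = 19*4 = 76 chips; eligible A, B, C, D
Layer 20-58: 39 each from A, B, C = 39*3 = 117 chips; eligible A, B, C
Layer 59-62: 4 each from A, C = 4*2 = 8 chips; eligible A, C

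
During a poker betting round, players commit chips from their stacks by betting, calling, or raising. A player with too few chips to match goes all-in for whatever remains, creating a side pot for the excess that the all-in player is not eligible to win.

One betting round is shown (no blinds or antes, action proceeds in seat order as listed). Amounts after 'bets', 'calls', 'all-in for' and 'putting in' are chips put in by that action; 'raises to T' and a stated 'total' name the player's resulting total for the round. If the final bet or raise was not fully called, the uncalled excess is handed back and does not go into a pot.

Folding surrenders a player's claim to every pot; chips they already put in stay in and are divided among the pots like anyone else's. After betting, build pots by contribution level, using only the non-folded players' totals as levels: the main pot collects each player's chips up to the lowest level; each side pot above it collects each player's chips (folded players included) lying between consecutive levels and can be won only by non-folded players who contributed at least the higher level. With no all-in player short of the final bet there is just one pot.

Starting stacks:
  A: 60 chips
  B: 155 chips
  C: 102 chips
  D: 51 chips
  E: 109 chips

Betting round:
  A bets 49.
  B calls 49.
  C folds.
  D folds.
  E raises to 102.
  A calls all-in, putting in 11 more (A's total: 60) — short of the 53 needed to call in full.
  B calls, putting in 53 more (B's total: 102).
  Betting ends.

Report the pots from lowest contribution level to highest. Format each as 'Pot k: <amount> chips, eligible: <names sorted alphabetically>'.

Pot 1: 180 chips, eligible: A, B, E
Pot 2: 84 chips, eligible: B, E

Derivation:
Contributions: A=60, B=102, E=102
Folded: C, D
Pot levels (distinct totals of non-folded players): 60, 102
Layer 1-60: 60 each from A, B, E = 60*3 = 180 chips; eligible A, B, E
Layer 61-102: 42 each from B, E = 42*2 = 84 chips; eligible B, E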